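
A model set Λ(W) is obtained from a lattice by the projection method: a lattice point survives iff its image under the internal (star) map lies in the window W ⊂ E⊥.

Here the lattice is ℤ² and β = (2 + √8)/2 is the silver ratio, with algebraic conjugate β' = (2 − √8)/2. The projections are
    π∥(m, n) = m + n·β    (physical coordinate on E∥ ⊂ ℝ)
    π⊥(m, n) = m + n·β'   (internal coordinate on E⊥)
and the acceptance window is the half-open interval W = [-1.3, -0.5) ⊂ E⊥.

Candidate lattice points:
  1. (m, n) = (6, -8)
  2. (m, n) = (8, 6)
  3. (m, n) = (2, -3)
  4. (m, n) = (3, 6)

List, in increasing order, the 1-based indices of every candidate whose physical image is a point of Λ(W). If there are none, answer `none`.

β' = (2−√8)/2 ≈ -0.41421.
#1 (6,-8): internal coord 6 + (-8)·β' = +9.31371; +9.31371 ∉ [-1.3, -0.5) → out
#2 (8,6): internal coord 8 + (6)·β' = +5.51472; +5.51472 ∉ [-1.3, -0.5) → out
#3 (2,-3): internal coord 2 + (-3)·β' = +3.24264; +3.24264 ∉ [-1.3, -0.5) → out
#4 (3,6): internal coord 3 + (6)·β' = +0.51472; +0.51472 ∉ [-1.3, -0.5) → out

none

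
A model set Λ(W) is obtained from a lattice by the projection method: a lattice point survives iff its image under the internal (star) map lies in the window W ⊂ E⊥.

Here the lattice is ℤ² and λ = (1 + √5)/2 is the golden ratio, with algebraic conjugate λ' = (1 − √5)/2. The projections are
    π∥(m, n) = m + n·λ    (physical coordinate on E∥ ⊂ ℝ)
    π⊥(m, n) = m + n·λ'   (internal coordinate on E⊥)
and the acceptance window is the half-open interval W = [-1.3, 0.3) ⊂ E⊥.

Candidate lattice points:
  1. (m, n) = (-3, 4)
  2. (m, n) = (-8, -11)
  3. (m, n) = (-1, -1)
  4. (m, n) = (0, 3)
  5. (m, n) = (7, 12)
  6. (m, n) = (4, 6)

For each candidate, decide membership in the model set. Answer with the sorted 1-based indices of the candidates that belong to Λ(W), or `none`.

Numerically λ ≈ 1.6180 and λ' = −1/λ ≈ -0.6180.
#1 (-3,4): internal coord -3 + (4)·λ' = -5.4721; -5.4721 ∉ [-1.3, 0.3) → out
#2 (-8,-11): internal coord -8 + (-11)·λ' = -1.2016; -1.2016 ∈ [-1.3, 0.3) → IN Λ
#3 (-1,-1): internal coord -1 + (-1)·λ' = -0.3820; -0.3820 ∈ [-1.3, 0.3) → IN Λ
#4 (0,3): internal coord 0 + (3)·λ' = -1.8541; -1.8541 ∉ [-1.3, 0.3) → out
#5 (7,12): internal coord 7 + (12)·λ' = -0.4164; -0.4164 ∈ [-1.3, 0.3) → IN Λ
#6 (4,6): internal coord 4 + (6)·λ' = +0.2918; +0.2918 ∈ [-1.3, 0.3) → IN Λ

2, 3, 5, 6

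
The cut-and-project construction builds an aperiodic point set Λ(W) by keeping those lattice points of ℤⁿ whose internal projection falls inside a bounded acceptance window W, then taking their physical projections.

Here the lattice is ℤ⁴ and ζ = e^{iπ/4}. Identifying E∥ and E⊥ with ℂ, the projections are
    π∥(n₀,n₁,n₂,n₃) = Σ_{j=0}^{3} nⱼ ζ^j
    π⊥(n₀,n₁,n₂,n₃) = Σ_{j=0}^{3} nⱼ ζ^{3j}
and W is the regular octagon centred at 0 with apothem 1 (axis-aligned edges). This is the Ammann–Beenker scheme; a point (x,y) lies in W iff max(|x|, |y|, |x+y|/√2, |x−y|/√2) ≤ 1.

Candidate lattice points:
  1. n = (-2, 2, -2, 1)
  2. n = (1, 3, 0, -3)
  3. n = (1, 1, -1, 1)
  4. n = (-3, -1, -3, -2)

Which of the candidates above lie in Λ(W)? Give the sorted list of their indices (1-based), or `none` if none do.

none

Internal map: ζ^{3j} for j=0..3 gives (1,0), (−√2/2,√2/2), (0,−1), (√2/2,√2/2).
#1 (-2, 2, -2, 1): internal (-2.70711, 4.12132); octagon support 4.82843 vs apothem 1 → ∉ W
#2 (1, 3, 0, -3): internal (-3.24264, 0.00000); octagon support 3.24264 vs apothem 1 → ∉ W
#3 (1, 1, -1, 1): internal (1.00000, 2.41421); octagon support 2.41421 vs apothem 1 → ∉ W
#4 (-3, -1, -3, -2): internal (-3.70711, 0.87868); octagon support 3.70711 vs apothem 1 → ∉ W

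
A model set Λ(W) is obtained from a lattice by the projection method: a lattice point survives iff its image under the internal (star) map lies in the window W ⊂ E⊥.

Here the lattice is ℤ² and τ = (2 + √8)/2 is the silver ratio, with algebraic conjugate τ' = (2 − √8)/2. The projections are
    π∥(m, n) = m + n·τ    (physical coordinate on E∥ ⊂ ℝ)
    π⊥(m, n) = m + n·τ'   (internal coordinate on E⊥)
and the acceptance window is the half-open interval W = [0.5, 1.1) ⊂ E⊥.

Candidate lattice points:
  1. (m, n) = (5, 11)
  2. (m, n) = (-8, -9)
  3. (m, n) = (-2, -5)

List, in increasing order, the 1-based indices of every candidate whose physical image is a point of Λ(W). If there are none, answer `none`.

none

Compute τ' = (2−√8)/2 = -0.4142, so π⊥(m,n) = m -0.4142·n.
candidate 1: (m,n)=(5,11) → π∥ = 5+11·τ ≈ 31.5563, π⊥ = 5+11·τ' ≈ 0.4437 ∉ [0.5, 1.1) ⇒ out
candidate 2: (m,n)=(-8,-9) → π∥ = -8-9·τ ≈ -29.7279, π⊥ = -8-9·τ' ≈ -4.2721 ∉ [0.5, 1.1) ⇒ out
candidate 3: (m,n)=(-2,-5) → π∥ = -2-5·τ ≈ -14.0711, π⊥ = -2-5·τ' ≈ 0.0711 ∉ [0.5, 1.1) ⇒ out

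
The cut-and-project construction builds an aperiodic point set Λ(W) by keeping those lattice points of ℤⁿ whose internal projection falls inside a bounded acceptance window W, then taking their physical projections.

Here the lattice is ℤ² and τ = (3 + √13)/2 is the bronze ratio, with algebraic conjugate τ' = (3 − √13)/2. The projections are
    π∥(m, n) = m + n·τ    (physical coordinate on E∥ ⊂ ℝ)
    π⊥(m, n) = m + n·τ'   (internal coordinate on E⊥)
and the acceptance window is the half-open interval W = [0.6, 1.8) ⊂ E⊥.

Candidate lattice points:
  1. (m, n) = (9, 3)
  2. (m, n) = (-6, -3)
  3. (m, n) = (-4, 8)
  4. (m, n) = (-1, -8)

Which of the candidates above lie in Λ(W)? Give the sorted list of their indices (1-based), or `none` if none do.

Numerically τ ≈ 3.30278 and τ' = −1/τ ≈ -0.30278.
#1 (9,3): internal coord 9 + (3)·τ' = +8.09167; +8.09167 ∉ [0.6, 1.8) → out
#2 (-6,-3): internal coord -6 + (-3)·τ' = -5.09167; -5.09167 ∉ [0.6, 1.8) → out
#3 (-4,8): internal coord -4 + (8)·τ' = -6.42221; -6.42221 ∉ [0.6, 1.8) → out
#4 (-1,-8): internal coord -1 + (-8)·τ' = +1.42221; +1.42221 ∈ [0.6, 1.8) → IN Λ

4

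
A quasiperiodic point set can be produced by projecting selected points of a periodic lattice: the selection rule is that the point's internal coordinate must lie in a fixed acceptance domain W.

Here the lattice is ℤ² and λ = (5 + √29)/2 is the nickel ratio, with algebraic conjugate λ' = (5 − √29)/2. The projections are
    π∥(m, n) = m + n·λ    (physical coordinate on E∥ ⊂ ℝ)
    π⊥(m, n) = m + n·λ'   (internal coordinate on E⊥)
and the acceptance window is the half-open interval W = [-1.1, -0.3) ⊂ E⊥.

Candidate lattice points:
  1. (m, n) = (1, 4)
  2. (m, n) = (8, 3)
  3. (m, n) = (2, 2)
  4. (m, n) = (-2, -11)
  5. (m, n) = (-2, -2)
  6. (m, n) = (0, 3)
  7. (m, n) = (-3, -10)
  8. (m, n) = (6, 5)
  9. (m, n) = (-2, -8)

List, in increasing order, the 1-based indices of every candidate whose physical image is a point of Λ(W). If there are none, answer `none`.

6, 7, 9

Numerically λ ≈ 5.1926 and λ' = −1/λ ≈ -0.1926.
candidate 1: (m,n)=(1,4) → π∥ = 1+4·λ ≈ 21.7703, π⊥ = 1+4·λ' ≈ 0.2297 ∉ [-1.1, -0.3) ⇒ out
candidate 2: (m,n)=(8,3) → π∥ = 8+3·λ ≈ 23.5777, π⊥ = 8+3·λ' ≈ 7.4223 ∉ [-1.1, -0.3) ⇒ out
candidate 3: (m,n)=(2,2) → π∥ = 2+2·λ ≈ 12.3852, π⊥ = 2+2·λ' ≈ 1.6148 ∉ [-1.1, -0.3) ⇒ out
candidate 4: (m,n)=(-2,-11) → π∥ = -2-11·λ ≈ -59.1184, π⊥ = -2-11·λ' ≈ 0.1184 ∉ [-1.1, -0.3) ⇒ out
candidate 5: (m,n)=(-2,-2) → π∥ = -2-2·λ ≈ -12.3852, π⊥ = -2-2·λ' ≈ -1.6148 ∉ [-1.1, -0.3) ⇒ out
candidate 6: (m,n)=(0,3) → π∥ = 0+3·λ ≈ 15.5777, π⊥ = 0+3·λ' ≈ -0.5777 ∈ [-1.1, -0.3) ⇒ IN Λ
candidate 7: (m,n)=(-3,-10) → π∥ = -3-10·λ ≈ -54.9258, π⊥ = -3-10·λ' ≈ -1.0742 ∈ [-1.1, -0.3) ⇒ IN Λ
candidate 8: (m,n)=(6,5) → π∥ = 6+5·λ ≈ 31.9629, π⊥ = 6+5·λ' ≈ 5.0371 ∉ [-1.1, -0.3) ⇒ out
candidate 9: (m,n)=(-2,-8) → π∥ = -2-8·λ ≈ -43.5407, π⊥ = -2-8·λ' ≈ -0.4593 ∈ [-1.1, -0.3) ⇒ IN Λ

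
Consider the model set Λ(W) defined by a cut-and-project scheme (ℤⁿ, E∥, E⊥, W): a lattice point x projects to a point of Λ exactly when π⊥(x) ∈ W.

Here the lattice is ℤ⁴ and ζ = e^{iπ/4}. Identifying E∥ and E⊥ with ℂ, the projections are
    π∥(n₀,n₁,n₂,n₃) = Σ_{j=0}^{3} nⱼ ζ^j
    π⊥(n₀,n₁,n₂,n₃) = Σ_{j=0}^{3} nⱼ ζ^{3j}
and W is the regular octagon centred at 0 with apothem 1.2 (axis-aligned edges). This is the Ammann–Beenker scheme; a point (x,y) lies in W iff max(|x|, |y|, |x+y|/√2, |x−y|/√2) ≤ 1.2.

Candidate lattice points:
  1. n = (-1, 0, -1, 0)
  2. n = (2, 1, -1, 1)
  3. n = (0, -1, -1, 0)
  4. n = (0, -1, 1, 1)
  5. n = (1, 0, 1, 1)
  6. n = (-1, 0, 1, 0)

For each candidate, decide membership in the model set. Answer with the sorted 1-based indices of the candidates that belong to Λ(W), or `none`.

3

Internal map: ζ^{3j} for j=0..3 gives (1,0), (−√2/2,√2/2), (0,−1), (√2/2,√2/2).
#1 (-1, 0, -1, 0): internal (-1.000000, 1.000000); octagon support 1.414214 vs apothem 1.2 → ∉ W
#2 (2, 1, -1, 1): internal (2.000000, 2.414214); octagon support 3.121320 vs apothem 1.2 → ∉ W
#3 (0, -1, -1, 0): internal (0.707107, 0.292893); octagon support 0.707107 vs apothem 1.2 → ∈ W
#4 (0, -1, 1, 1): internal (1.414214, -1.000000); octagon support 1.707107 vs apothem 1.2 → ∉ W
#5 (1, 0, 1, 1): internal (1.707107, -0.292893); octagon support 1.707107 vs apothem 1.2 → ∉ W
#6 (-1, 0, 1, 0): internal (-1.000000, -1.000000); octagon support 1.414214 vs apothem 1.2 → ∉ W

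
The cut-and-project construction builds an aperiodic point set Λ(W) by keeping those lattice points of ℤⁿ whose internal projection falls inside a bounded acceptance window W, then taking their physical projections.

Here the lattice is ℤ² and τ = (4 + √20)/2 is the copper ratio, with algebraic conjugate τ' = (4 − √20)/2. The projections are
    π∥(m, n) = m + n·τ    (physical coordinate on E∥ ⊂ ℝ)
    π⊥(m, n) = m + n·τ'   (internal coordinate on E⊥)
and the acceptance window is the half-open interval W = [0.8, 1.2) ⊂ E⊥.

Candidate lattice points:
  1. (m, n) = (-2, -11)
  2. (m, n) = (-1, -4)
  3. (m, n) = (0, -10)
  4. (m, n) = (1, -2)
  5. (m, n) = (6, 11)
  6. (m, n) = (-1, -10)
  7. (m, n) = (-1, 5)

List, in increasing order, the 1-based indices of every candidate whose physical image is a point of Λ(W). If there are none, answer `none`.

Numerically τ ≈ 4.23607 and τ' = −1/τ ≈ -0.23607.
#1 (-2,-11): internal coord -2 + (-11)·τ' = +0.59675; +0.59675 ∉ [0.8, 1.2) → out
#2 (-1,-4): internal coord -1 + (-4)·τ' = -0.05573; -0.05573 ∉ [0.8, 1.2) → out
#3 (0,-10): internal coord 0 + (-10)·τ' = +2.36068; +2.36068 ∉ [0.8, 1.2) → out
#4 (1,-2): internal coord 1 + (-2)·τ' = +1.47214; +1.47214 ∉ [0.8, 1.2) → out
#5 (6,11): internal coord 6 + (11)·τ' = +3.40325; +3.40325 ∉ [0.8, 1.2) → out
#6 (-1,-10): internal coord -1 + (-10)·τ' = +1.36068; +1.36068 ∉ [0.8, 1.2) → out
#7 (-1,5): internal coord -1 + (5)·τ' = -2.18034; -2.18034 ∉ [0.8, 1.2) → out

none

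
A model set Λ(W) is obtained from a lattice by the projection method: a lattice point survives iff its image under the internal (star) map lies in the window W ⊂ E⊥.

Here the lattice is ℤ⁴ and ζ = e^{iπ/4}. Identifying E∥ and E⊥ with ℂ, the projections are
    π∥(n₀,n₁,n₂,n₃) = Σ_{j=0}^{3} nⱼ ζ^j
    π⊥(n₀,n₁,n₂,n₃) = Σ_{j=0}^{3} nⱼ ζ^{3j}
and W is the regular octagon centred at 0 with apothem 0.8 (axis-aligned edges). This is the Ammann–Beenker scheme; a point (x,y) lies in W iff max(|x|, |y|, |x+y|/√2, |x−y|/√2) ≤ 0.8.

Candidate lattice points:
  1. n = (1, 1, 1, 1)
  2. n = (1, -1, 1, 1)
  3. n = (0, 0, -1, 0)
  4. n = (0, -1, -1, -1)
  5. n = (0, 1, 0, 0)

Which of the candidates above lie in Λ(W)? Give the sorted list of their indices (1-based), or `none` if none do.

4

Internal map: ζ^{3j} for j=0..3 gives (1,0), (−√2/2,√2/2), (0,−1), (√2/2,√2/2).
candidate 1: n = (1, 1, 1, 1) → π⊥ ≈ (+1.000000, +0.414214); max(|x|,|y|,|x±y|/√2) = 1.000000 > 0.8 ⇒ ∉ W
candidate 2: n = (1, -1, 1, 1) → π⊥ ≈ (+2.414214, -1.000000); max(|x|,|y|,|x±y|/√2) = 2.414214 > 0.8 ⇒ ∉ W
candidate 3: n = (0, 0, -1, 0) → π⊥ ≈ (+0.000000, +1.000000); max(|x|,|y|,|x±y|/√2) = 1.000000 > 0.8 ⇒ ∉ W
candidate 4: n = (0, -1, -1, -1) → π⊥ ≈ (+0.000000, -0.414214); max(|x|,|y|,|x±y|/√2) = 0.414214 ≤ 0.8 ⇒ ∈ W
candidate 5: n = (0, 1, 0, 0) → π⊥ ≈ (-0.707107, +0.707107); max(|x|,|y|,|x±y|/√2) = 1.000000 > 0.8 ⇒ ∉ W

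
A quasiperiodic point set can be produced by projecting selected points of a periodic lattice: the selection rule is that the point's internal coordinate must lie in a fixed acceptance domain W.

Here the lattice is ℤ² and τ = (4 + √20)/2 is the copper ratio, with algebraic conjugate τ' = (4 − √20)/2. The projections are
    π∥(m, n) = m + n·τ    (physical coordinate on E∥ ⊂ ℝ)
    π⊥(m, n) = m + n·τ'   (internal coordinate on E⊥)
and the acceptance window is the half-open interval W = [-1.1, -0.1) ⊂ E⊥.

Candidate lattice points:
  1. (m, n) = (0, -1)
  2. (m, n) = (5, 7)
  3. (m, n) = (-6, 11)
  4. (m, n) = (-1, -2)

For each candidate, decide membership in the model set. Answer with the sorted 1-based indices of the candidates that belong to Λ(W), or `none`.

τ' = (4−√20)/2 ≈ -0.23607.
#1 (0,-1): internal coord 0 + (-1)·τ' = +0.23607; +0.23607 ∉ [-1.1, -0.1) → out
#2 (5,7): internal coord 5 + (7)·τ' = +3.34752; +3.34752 ∉ [-1.1, -0.1) → out
#3 (-6,11): internal coord -6 + (11)·τ' = -8.59675; -8.59675 ∉ [-1.1, -0.1) → out
#4 (-1,-2): internal coord -1 + (-2)·τ' = -0.52786; -0.52786 ∈ [-1.1, -0.1) → IN Λ

4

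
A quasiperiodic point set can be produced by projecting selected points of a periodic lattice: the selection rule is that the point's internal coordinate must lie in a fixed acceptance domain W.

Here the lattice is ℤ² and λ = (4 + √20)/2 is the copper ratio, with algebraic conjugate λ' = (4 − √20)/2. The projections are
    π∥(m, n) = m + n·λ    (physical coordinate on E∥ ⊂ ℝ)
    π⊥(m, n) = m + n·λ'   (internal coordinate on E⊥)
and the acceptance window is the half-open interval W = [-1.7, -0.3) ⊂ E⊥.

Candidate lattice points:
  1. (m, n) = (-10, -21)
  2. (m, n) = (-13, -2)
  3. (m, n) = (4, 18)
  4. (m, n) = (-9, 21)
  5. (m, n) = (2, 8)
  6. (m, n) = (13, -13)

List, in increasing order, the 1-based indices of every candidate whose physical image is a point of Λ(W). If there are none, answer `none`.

none

λ' = (4−√20)/2 ≈ -0.23607.
candidate 1: (m,n)=(-10,-21) → π∥ = -10-21·λ ≈ -98.95743, π⊥ = -10-21·λ' ≈ -5.04257 ∉ [-1.7, -0.3) ⇒ out
candidate 2: (m,n)=(-13,-2) → π∥ = -13-2·λ ≈ -21.47214, π⊥ = -13-2·λ' ≈ -12.52786 ∉ [-1.7, -0.3) ⇒ out
candidate 3: (m,n)=(4,18) → π∥ = 4+18·λ ≈ 80.24922, π⊥ = 4+18·λ' ≈ -0.24922 ∉ [-1.7, -0.3) ⇒ out
candidate 4: (m,n)=(-9,21) → π∥ = -9+21·λ ≈ 79.95743, π⊥ = -9+21·λ' ≈ -13.95743 ∉ [-1.7, -0.3) ⇒ out
candidate 5: (m,n)=(2,8) → π∥ = 2+8·λ ≈ 35.88854, π⊥ = 2+8·λ' ≈ 0.11146 ∉ [-1.7, -0.3) ⇒ out
candidate 6: (m,n)=(13,-13) → π∥ = 13-13·λ ≈ -42.06888, π⊥ = 13-13·λ' ≈ 16.06888 ∉ [-1.7, -0.3) ⇒ out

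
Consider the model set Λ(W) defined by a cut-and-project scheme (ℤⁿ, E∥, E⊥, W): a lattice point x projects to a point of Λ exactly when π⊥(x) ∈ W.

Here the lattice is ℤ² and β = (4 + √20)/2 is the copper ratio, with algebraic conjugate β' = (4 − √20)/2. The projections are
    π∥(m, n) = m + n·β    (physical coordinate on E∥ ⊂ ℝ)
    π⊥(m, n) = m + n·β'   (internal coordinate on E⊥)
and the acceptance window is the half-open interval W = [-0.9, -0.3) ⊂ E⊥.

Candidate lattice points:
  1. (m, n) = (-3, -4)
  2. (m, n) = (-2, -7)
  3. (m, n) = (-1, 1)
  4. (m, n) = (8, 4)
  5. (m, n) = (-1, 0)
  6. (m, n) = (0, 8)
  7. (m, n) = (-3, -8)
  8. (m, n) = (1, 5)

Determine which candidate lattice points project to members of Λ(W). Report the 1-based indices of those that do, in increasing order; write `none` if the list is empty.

Numerically β ≈ 4.2361 and β' = −1/β ≈ -0.2361.
[1] lift (-3,-4): star map gives -2.0557; window check -0.9 ≤ -2.0557 < -0.3 is false → out
[2] lift (-2,-7): star map gives -0.3475; window check -0.9 ≤ -0.3475 < -0.3 is true → IN Λ
[3] lift (-1,1): star map gives -1.2361; window check -0.9 ≤ -1.2361 < -0.3 is false → out
[4] lift (8,4): star map gives 7.0557; window check -0.9 ≤ 7.0557 < -0.3 is false → out
[5] lift (-1,0): star map gives -1.0000; window check -0.9 ≤ -1.0000 < -0.3 is false → out
[6] lift (0,8): star map gives -1.8885; window check -0.9 ≤ -1.8885 < -0.3 is false → out
[7] lift (-3,-8): star map gives -1.1115; window check -0.9 ≤ -1.1115 < -0.3 is false → out
[8] lift (1,5): star map gives -0.1803; window check -0.9 ≤ -0.1803 < -0.3 is false → out

2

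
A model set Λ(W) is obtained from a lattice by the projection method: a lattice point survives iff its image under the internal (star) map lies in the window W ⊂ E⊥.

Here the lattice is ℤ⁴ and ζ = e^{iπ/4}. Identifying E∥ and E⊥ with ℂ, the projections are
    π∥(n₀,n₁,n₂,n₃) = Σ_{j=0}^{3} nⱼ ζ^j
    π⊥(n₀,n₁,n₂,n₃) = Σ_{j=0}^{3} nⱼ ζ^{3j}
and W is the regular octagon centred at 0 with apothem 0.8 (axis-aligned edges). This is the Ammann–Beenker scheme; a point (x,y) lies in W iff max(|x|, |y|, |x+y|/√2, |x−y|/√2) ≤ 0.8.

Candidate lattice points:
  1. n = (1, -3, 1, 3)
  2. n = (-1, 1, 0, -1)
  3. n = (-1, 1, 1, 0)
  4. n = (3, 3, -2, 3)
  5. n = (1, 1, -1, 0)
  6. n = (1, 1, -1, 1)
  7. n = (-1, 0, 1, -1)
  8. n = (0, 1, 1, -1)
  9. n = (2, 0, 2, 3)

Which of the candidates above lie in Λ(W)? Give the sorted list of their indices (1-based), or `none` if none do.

π⊥(n) = n₀ + n₁ζ³ + n₂ζ⁶ + n₃ζ⁹ where ζ = e^{iπ/4}.
#1 (1, -3, 1, 3): internal (5.2426, -1.0000); octagon support 5.2426 vs apothem 0.8 → ∉ W
#2 (-1, 1, 0, -1): internal (-2.4142, 0.0000); octagon support 2.4142 vs apothem 0.8 → ∉ W
#3 (-1, 1, 1, 0): internal (-1.7071, -0.2929); octagon support 1.7071 vs apothem 0.8 → ∉ W
#4 (3, 3, -2, 3): internal (3.0000, 6.2426); octagon support 6.5355 vs apothem 0.8 → ∉ W
#5 (1, 1, -1, 0): internal (0.2929, 1.7071); octagon support 1.7071 vs apothem 0.8 → ∉ W
#6 (1, 1, -1, 1): internal (1.0000, 2.4142); octagon support 2.4142 vs apothem 0.8 → ∉ W
#7 (-1, 0, 1, -1): internal (-1.7071, -1.7071); octagon support 2.4142 vs apothem 0.8 → ∉ W
#8 (0, 1, 1, -1): internal (-1.4142, -1.0000); octagon support 1.7071 vs apothem 0.8 → ∉ W
#9 (2, 0, 2, 3): internal (4.1213, 0.1213); octagon support 4.1213 vs apothem 0.8 → ∉ W

none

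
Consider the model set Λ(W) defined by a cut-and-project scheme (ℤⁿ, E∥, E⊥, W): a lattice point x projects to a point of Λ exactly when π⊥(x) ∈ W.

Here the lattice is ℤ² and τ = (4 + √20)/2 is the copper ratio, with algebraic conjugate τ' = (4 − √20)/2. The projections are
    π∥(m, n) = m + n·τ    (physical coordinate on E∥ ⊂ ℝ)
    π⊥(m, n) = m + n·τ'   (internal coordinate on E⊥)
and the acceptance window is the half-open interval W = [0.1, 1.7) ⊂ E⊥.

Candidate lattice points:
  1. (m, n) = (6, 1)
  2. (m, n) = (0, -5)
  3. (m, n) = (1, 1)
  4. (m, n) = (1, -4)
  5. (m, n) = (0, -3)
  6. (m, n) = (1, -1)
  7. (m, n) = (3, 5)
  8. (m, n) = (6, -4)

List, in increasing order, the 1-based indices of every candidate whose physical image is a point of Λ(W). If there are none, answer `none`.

2, 3, 5, 6

Compute τ' = (4−√20)/2 = -0.2361, so π⊥(m,n) = m -0.2361·n.
#1 (6,1): internal coord 6 + (1)·τ' = +5.7639; +5.7639 ∉ [0.1, 1.7) → out
#2 (0,-5): internal coord 0 + (-5)·τ' = +1.1803; +1.1803 ∈ [0.1, 1.7) → IN Λ
#3 (1,1): internal coord 1 + (1)·τ' = +0.7639; +0.7639 ∈ [0.1, 1.7) → IN Λ
#4 (1,-4): internal coord 1 + (-4)·τ' = +1.9443; +1.9443 ∉ [0.1, 1.7) → out
#5 (0,-3): internal coord 0 + (-3)·τ' = +0.7082; +0.7082 ∈ [0.1, 1.7) → IN Λ
#6 (1,-1): internal coord 1 + (-1)·τ' = +1.2361; +1.2361 ∈ [0.1, 1.7) → IN Λ
#7 (3,5): internal coord 3 + (5)·τ' = +1.8197; +1.8197 ∉ [0.1, 1.7) → out
#8 (6,-4): internal coord 6 + (-4)·τ' = +6.9443; +6.9443 ∉ [0.1, 1.7) → out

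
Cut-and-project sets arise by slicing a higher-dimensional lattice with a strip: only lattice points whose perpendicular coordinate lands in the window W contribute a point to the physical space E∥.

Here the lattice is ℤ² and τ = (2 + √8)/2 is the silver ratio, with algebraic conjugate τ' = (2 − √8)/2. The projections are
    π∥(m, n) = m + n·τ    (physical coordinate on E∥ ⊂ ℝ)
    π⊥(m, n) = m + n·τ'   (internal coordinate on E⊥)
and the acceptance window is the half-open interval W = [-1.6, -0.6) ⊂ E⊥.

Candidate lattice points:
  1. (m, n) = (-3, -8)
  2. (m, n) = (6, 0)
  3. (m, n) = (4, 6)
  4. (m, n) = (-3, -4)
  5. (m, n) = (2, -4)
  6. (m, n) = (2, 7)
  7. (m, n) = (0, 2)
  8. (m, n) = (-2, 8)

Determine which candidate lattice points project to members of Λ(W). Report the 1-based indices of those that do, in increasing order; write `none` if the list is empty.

Compute τ' = (2−√8)/2 = -0.41421, so π⊥(m,n) = m -0.41421·n.
candidate 1: (m,n)=(-3,-8) → π∥ = -3-8·τ ≈ -22.31371, π⊥ = -3-8·τ' ≈ 0.31371 ∉ [-1.6, -0.6) ⇒ out
candidate 2: (m,n)=(6,0) → π∥ = 6+0·τ ≈ 6.00000, π⊥ = 6+0·τ' ≈ 6.00000 ∉ [-1.6, -0.6) ⇒ out
candidate 3: (m,n)=(4,6) → π∥ = 4+6·τ ≈ 18.48528, π⊥ = 4+6·τ' ≈ 1.51472 ∉ [-1.6, -0.6) ⇒ out
candidate 4: (m,n)=(-3,-4) → π∥ = -3-4·τ ≈ -12.65685, π⊥ = -3-4·τ' ≈ -1.34315 ∈ [-1.6, -0.6) ⇒ IN Λ
candidate 5: (m,n)=(2,-4) → π∥ = 2-4·τ ≈ -7.65685, π⊥ = 2-4·τ' ≈ 3.65685 ∉ [-1.6, -0.6) ⇒ out
candidate 6: (m,n)=(2,7) → π∥ = 2+7·τ ≈ 18.89949, π⊥ = 2+7·τ' ≈ -0.89949 ∈ [-1.6, -0.6) ⇒ IN Λ
candidate 7: (m,n)=(0,2) → π∥ = 0+2·τ ≈ 4.82843, π⊥ = 0+2·τ' ≈ -0.82843 ∈ [-1.6, -0.6) ⇒ IN Λ
candidate 8: (m,n)=(-2,8) → π∥ = -2+8·τ ≈ 17.31371, π⊥ = -2+8·τ' ≈ -5.31371 ∉ [-1.6, -0.6) ⇒ out

4, 6, 7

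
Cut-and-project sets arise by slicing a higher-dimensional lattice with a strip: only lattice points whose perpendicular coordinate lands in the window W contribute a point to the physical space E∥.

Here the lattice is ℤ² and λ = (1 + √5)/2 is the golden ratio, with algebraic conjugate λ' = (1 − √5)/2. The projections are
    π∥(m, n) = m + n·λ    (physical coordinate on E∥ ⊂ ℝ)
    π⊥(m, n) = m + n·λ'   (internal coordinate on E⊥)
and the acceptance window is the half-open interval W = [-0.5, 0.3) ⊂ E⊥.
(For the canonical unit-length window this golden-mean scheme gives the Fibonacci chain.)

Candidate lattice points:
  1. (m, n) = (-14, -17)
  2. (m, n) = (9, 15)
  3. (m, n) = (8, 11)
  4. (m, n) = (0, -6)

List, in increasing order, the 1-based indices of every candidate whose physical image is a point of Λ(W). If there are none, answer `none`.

2

Compute λ' = (1−√5)/2 = -0.61803, so π⊥(m,n) = m -0.61803·n.
#1 (-14,-17): internal coord -14 + (-17)·λ' = -3.49342; -3.49342 ∉ [-0.5, 0.3) → out
#2 (9,15): internal coord 9 + (15)·λ' = -0.27051; -0.27051 ∈ [-0.5, 0.3) → IN Λ
#3 (8,11): internal coord 8 + (11)·λ' = +1.20163; +1.20163 ∉ [-0.5, 0.3) → out
#4 (0,-6): internal coord 0 + (-6)·λ' = +3.70820; +3.70820 ∉ [-0.5, 0.3) → out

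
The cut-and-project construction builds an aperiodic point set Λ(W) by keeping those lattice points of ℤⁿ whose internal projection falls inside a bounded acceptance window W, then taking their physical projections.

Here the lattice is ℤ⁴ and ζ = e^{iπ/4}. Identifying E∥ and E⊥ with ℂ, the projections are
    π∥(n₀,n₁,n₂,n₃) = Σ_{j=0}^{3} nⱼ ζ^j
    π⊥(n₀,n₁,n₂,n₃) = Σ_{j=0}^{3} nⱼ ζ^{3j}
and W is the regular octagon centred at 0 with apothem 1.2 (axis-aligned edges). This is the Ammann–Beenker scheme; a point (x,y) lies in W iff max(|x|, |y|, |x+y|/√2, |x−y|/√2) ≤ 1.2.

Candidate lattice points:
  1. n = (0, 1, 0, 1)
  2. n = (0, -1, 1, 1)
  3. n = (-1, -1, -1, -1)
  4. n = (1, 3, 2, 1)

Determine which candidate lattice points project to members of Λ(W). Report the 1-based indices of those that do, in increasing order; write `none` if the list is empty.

3, 4

π⊥(n) = n₀ + n₁ζ³ + n₂ζ⁶ + n₃ζ⁹ where ζ = e^{iπ/4}.
#1 (0, 1, 0, 1): internal (0.000000, 1.414214); octagon support 1.414214 vs apothem 1.2 → ∉ W
#2 (0, -1, 1, 1): internal (1.414214, -1.000000); octagon support 1.707107 vs apothem 1.2 → ∉ W
#3 (-1, -1, -1, -1): internal (-1.000000, -0.414214); octagon support 1.000000 vs apothem 1.2 → ∈ W
#4 (1, 3, 2, 1): internal (-0.414214, 0.828427); octagon support 0.878680 vs apothem 1.2 → ∈ W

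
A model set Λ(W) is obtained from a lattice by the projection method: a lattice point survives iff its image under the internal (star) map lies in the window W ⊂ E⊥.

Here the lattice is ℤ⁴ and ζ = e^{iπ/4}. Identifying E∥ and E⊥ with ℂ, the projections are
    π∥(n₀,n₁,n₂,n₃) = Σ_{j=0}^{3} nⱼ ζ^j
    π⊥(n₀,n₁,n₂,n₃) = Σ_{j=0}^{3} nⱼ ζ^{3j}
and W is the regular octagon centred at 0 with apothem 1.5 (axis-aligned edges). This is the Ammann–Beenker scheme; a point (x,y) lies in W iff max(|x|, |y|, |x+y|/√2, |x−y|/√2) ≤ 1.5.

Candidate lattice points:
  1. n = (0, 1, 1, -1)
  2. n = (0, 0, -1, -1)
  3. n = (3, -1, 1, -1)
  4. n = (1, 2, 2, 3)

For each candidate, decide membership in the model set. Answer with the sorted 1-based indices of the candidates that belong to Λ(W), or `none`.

π⊥(n) = n₀ + n₁ζ³ + n₂ζ⁶ + n₃ζ⁹ where ζ = e^{iπ/4}.
candidate 1: n = (0, 1, 1, -1) → π⊥ ≈ (-1.4142, -1.0000); max(|x|,|y|,|x±y|/√2) = 1.7071 > 1.5 ⇒ ∉ W
candidate 2: n = (0, 0, -1, -1) → π⊥ ≈ (-0.7071, +0.2929); max(|x|,|y|,|x±y|/√2) = 0.7071 ≤ 1.5 ⇒ ∈ W
candidate 3: n = (3, -1, 1, -1) → π⊥ ≈ (+3.0000, -2.4142); max(|x|,|y|,|x±y|/√2) = 3.8284 > 1.5 ⇒ ∉ W
candidate 4: n = (1, 2, 2, 3) → π⊥ ≈ (+1.7071, +1.5355); max(|x|,|y|,|x±y|/√2) = 2.2929 > 1.5 ⇒ ∉ W

2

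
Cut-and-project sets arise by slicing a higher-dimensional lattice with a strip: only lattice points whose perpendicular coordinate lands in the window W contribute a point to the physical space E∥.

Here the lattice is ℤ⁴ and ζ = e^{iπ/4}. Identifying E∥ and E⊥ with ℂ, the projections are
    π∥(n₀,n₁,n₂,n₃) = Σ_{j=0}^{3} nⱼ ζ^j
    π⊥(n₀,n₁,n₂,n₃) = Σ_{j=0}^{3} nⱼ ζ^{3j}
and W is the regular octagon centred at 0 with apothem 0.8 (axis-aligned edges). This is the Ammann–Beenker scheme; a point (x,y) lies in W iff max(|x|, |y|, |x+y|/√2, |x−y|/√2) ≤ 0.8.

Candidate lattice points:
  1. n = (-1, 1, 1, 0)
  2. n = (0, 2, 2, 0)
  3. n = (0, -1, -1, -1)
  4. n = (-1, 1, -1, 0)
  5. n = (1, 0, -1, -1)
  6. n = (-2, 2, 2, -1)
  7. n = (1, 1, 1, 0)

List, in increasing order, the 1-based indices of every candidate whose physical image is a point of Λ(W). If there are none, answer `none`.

3, 5, 7

With ζ = e^{iπ/4} the internal vectors are ζ^0,ζ^3,ζ^6,ζ^9.
candidate 1: n = (-1, 1, 1, 0) → π⊥ ≈ (-1.7071, -0.2929); max(|x|,|y|,|x±y|/√2) = 1.7071 > 0.8 ⇒ ∉ W
candidate 2: n = (0, 2, 2, 0) → π⊥ ≈ (-1.4142, -0.5858); max(|x|,|y|,|x±y|/√2) = 1.4142 > 0.8 ⇒ ∉ W
candidate 3: n = (0, -1, -1, -1) → π⊥ ≈ (+0.0000, -0.4142); max(|x|,|y|,|x±y|/√2) = 0.4142 ≤ 0.8 ⇒ ∈ W
candidate 4: n = (-1, 1, -1, 0) → π⊥ ≈ (-1.7071, +1.7071); max(|x|,|y|,|x±y|/√2) = 2.4142 > 0.8 ⇒ ∉ W
candidate 5: n = (1, 0, -1, -1) → π⊥ ≈ (+0.2929, +0.2929); max(|x|,|y|,|x±y|/√2) = 0.4142 ≤ 0.8 ⇒ ∈ W
candidate 6: n = (-2, 2, 2, -1) → π⊥ ≈ (-4.1213, -1.2929); max(|x|,|y|,|x±y|/√2) = 4.1213 > 0.8 ⇒ ∉ W
candidate 7: n = (1, 1, 1, 0) → π⊥ ≈ (+0.2929, -0.2929); max(|x|,|y|,|x±y|/√2) = 0.4142 ≤ 0.8 ⇒ ∈ W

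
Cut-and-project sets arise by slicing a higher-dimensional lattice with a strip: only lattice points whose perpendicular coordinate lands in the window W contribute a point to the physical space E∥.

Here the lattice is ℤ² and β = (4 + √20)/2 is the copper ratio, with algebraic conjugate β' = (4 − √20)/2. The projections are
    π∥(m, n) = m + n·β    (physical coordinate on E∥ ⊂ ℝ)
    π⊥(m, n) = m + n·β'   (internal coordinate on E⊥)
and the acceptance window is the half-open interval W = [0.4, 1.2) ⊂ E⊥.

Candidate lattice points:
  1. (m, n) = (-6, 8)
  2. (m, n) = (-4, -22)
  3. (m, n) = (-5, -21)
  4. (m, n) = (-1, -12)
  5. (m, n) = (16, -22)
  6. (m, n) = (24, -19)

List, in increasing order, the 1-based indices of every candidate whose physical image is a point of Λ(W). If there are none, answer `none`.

Compute β' = (4−√20)/2 = -0.236068, so π⊥(m,n) = m -0.236068·n.
#1 (-6,8): internal coord -6 + (8)·β' = -7.888544; -7.888544 ∉ [0.4, 1.2) → out
#2 (-4,-22): internal coord -4 + (-22)·β' = +1.193496; +1.193496 ∈ [0.4, 1.2) → IN Λ
#3 (-5,-21): internal coord -5 + (-21)·β' = -0.042572; -0.042572 ∉ [0.4, 1.2) → out
#4 (-1,-12): internal coord -1 + (-12)·β' = +1.832816; +1.832816 ∉ [0.4, 1.2) → out
#5 (16,-22): internal coord 16 + (-22)·β' = +21.193496; +21.193496 ∉ [0.4, 1.2) → out
#6 (24,-19): internal coord 24 + (-19)·β' = +28.485292; +28.485292 ∉ [0.4, 1.2) → out

2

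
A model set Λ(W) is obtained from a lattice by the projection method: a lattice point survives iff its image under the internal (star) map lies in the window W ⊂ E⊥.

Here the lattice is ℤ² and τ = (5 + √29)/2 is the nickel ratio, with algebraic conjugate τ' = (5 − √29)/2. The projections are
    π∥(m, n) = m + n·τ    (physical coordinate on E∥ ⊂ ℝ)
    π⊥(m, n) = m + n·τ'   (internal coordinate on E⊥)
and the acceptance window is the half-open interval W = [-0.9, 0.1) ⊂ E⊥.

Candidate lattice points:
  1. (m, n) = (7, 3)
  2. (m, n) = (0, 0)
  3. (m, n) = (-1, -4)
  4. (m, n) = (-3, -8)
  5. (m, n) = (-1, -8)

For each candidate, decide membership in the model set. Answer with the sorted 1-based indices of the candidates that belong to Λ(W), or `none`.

Numerically τ ≈ 5.19258 and τ' = −1/τ ≈ -0.19258.
#1 (7,3): internal coord 7 + (3)·τ' = +6.42225; +6.42225 ∉ [-0.9, 0.1) → out
#2 (0,0): internal coord 0 + (0)·τ' = +0.00000; +0.00000 ∈ [-0.9, 0.1) → IN Λ
#3 (-1,-4): internal coord -1 + (-4)·τ' = -0.22967; -0.22967 ∈ [-0.9, 0.1) → IN Λ
#4 (-3,-8): internal coord -3 + (-8)·τ' = -1.45934; -1.45934 ∉ [-0.9, 0.1) → out
#5 (-1,-8): internal coord -1 + (-8)·τ' = +0.54066; +0.54066 ∉ [-0.9, 0.1) → out

2, 3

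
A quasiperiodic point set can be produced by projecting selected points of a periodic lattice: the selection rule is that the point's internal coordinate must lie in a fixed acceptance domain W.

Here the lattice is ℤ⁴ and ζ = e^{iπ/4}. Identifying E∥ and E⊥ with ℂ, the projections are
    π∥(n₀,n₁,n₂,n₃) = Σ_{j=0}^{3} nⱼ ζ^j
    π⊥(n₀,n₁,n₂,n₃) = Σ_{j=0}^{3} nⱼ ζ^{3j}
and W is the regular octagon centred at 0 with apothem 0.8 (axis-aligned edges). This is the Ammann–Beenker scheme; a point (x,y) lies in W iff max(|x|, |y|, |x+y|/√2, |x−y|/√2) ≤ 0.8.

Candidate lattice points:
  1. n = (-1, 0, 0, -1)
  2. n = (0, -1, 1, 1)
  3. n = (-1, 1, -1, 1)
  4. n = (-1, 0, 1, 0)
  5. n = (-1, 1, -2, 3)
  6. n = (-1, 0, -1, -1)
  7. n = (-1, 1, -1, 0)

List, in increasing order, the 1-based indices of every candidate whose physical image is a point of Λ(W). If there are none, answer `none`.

none

With ζ = e^{iπ/4} the internal vectors are ζ^0,ζ^3,ζ^6,ζ^9.
candidate 1: n = (-1, 0, 0, -1) → π⊥ ≈ (-1.7071, -0.7071); max(|x|,|y|,|x±y|/√2) = 1.7071 > 0.8 ⇒ ∉ W
candidate 2: n = (0, -1, 1, 1) → π⊥ ≈ (+1.4142, -1.0000); max(|x|,|y|,|x±y|/√2) = 1.7071 > 0.8 ⇒ ∉ W
candidate 3: n = (-1, 1, -1, 1) → π⊥ ≈ (-1.0000, +2.4142); max(|x|,|y|,|x±y|/√2) = 2.4142 > 0.8 ⇒ ∉ W
candidate 4: n = (-1, 0, 1, 0) → π⊥ ≈ (-1.0000, -1.0000); max(|x|,|y|,|x±y|/√2) = 1.4142 > 0.8 ⇒ ∉ W
candidate 5: n = (-1, 1, -2, 3) → π⊥ ≈ (+0.4142, +4.8284); max(|x|,|y|,|x±y|/√2) = 4.8284 > 0.8 ⇒ ∉ W
candidate 6: n = (-1, 0, -1, -1) → π⊥ ≈ (-1.7071, +0.2929); max(|x|,|y|,|x±y|/√2) = 1.7071 > 0.8 ⇒ ∉ W
candidate 7: n = (-1, 1, -1, 0) → π⊥ ≈ (-1.7071, +1.7071); max(|x|,|y|,|x±y|/√2) = 2.4142 > 0.8 ⇒ ∉ W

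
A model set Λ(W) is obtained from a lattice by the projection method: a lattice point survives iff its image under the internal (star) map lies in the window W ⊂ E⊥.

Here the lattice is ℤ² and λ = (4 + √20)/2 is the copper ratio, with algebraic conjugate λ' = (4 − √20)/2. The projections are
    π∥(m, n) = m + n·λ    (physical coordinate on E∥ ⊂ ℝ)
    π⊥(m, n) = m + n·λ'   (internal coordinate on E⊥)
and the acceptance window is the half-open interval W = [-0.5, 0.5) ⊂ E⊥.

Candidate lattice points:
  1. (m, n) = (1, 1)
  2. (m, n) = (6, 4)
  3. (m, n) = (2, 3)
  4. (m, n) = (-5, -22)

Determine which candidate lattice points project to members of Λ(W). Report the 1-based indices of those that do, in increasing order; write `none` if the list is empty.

Numerically λ ≈ 4.2361 and λ' = −1/λ ≈ -0.2361.
candidate 1: (m,n)=(1,1) → π∥ = 1+1·λ ≈ 5.2361, π⊥ = 1+1·λ' ≈ 0.7639 ∉ [-0.5, 0.5) ⇒ out
candidate 2: (m,n)=(6,4) → π∥ = 6+4·λ ≈ 22.9443, π⊥ = 6+4·λ' ≈ 5.0557 ∉ [-0.5, 0.5) ⇒ out
candidate 3: (m,n)=(2,3) → π∥ = 2+3·λ ≈ 14.7082, π⊥ = 2+3·λ' ≈ 1.2918 ∉ [-0.5, 0.5) ⇒ out
candidate 4: (m,n)=(-5,-22) → π∥ = -5-22·λ ≈ -98.1935, π⊥ = -5-22·λ' ≈ 0.1935 ∈ [-0.5, 0.5) ⇒ IN Λ

4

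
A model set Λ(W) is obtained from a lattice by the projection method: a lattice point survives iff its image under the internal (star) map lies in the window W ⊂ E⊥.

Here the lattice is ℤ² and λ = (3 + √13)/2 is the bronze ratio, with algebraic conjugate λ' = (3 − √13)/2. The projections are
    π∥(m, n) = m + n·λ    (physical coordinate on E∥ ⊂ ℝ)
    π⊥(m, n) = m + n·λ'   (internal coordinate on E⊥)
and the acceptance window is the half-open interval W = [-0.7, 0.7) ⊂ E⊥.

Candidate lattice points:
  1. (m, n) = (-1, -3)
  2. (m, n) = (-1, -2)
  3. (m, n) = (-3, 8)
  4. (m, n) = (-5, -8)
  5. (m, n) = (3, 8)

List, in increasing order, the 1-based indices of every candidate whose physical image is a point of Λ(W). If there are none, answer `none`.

1, 2, 5

Compute λ' = (3−√13)/2 = -0.30278, so π⊥(m,n) = m -0.30278·n.
candidate 1: (m,n)=(-1,-3) → π∥ = -1-3·λ ≈ -10.90833, π⊥ = -1-3·λ' ≈ -0.09167 ∈ [-0.7, 0.7) ⇒ IN Λ
candidate 2: (m,n)=(-1,-2) → π∥ = -1-2·λ ≈ -7.60555, π⊥ = -1-2·λ' ≈ -0.39445 ∈ [-0.7, 0.7) ⇒ IN Λ
candidate 3: (m,n)=(-3,8) → π∥ = -3+8·λ ≈ 23.42221, π⊥ = -3+8·λ' ≈ -5.42221 ∉ [-0.7, 0.7) ⇒ out
candidate 4: (m,n)=(-5,-8) → π∥ = -5-8·λ ≈ -31.42221, π⊥ = -5-8·λ' ≈ -2.57779 ∉ [-0.7, 0.7) ⇒ out
candidate 5: (m,n)=(3,8) → π∥ = 3+8·λ ≈ 29.42221, π⊥ = 3+8·λ' ≈ 0.57779 ∈ [-0.7, 0.7) ⇒ IN Λ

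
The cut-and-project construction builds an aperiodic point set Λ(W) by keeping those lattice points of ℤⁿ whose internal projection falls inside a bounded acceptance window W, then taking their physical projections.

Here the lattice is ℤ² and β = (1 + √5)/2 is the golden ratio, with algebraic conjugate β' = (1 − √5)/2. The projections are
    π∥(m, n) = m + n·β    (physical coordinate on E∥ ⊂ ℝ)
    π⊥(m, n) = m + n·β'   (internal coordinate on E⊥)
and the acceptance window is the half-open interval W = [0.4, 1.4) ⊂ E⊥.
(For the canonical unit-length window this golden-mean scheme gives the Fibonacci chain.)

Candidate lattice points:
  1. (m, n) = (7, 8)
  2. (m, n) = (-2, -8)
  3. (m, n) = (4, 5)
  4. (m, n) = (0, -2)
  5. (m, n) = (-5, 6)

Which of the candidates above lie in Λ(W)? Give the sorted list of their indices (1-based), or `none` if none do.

3, 4

Numerically β ≈ 1.61803 and β' = −1/β ≈ -0.61803.
[1] lift (7,8): star map gives 2.05573; window check 0.4 ≤ 2.05573 < 1.4 is false → out
[2] lift (-2,-8): star map gives 2.94427; window check 0.4 ≤ 2.94427 < 1.4 is false → out
[3] lift (4,5): star map gives 0.90983; window check 0.4 ≤ 0.90983 < 1.4 is true → IN Λ
[4] lift (0,-2): star map gives 1.23607; window check 0.4 ≤ 1.23607 < 1.4 is true → IN Λ
[5] lift (-5,6): star map gives -8.70820; window check 0.4 ≤ -8.70820 < 1.4 is false → out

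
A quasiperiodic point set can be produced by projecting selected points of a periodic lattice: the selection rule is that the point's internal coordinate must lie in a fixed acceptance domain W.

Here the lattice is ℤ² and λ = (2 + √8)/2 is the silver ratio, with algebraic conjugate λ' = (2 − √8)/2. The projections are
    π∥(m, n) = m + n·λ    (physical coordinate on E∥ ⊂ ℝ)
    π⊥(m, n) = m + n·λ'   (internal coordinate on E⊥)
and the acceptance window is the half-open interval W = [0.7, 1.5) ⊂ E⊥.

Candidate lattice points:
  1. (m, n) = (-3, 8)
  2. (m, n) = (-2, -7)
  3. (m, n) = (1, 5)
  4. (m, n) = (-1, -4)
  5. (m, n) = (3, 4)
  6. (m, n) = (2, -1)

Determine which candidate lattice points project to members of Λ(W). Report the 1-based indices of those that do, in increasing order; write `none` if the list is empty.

2, 5

λ' = (2−√8)/2 ≈ -0.414214.
#1 (-3,8): internal coord -3 + (8)·λ' = -6.313708; -6.313708 ∉ [0.7, 1.5) → out
#2 (-2,-7): internal coord -2 + (-7)·λ' = +0.899495; +0.899495 ∈ [0.7, 1.5) → IN Λ
#3 (1,5): internal coord 1 + (5)·λ' = -1.071068; -1.071068 ∉ [0.7, 1.5) → out
#4 (-1,-4): internal coord -1 + (-4)·λ' = +0.656854; +0.656854 ∉ [0.7, 1.5) → out
#5 (3,4): internal coord 3 + (4)·λ' = +1.343146; +1.343146 ∈ [0.7, 1.5) → IN Λ
#6 (2,-1): internal coord 2 + (-1)·λ' = +2.414214; +2.414214 ∉ [0.7, 1.5) → out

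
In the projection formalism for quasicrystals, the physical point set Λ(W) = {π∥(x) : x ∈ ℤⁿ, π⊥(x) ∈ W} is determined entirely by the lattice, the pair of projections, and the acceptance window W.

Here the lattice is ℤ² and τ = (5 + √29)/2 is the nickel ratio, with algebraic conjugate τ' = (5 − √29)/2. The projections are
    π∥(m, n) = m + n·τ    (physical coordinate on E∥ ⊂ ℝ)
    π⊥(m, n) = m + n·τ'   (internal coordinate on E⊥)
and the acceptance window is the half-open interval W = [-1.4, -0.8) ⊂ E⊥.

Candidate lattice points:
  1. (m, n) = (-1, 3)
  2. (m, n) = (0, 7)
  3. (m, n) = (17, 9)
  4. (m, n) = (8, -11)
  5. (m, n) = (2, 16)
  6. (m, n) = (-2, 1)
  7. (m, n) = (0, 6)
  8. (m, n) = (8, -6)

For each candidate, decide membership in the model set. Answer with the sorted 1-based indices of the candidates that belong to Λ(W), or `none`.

2, 5, 7

Numerically τ ≈ 5.192582 and τ' = −1/τ ≈ -0.192582.
[1] lift (-1,3): star map gives -1.577747; window check -1.4 ≤ -1.577747 < -0.8 is false → out
[2] lift (0,7): star map gives -1.348077; window check -1.4 ≤ -1.348077 < -0.8 is true → IN Λ
[3] lift (17,9): star map gives 15.266758; window check -1.4 ≤ 15.266758 < -0.8 is false → out
[4] lift (8,-11): star map gives 10.118406; window check -1.4 ≤ 10.118406 < -0.8 is false → out
[5] lift (2,16): star map gives -1.081318; window check -1.4 ≤ -1.081318 < -0.8 is true → IN Λ
[6] lift (-2,1): star map gives -2.192582; window check -1.4 ≤ -2.192582 < -0.8 is false → out
[7] lift (0,6): star map gives -1.155494; window check -1.4 ≤ -1.155494 < -0.8 is true → IN Λ
[8] lift (8,-6): star map gives 9.155494; window check -1.4 ≤ 9.155494 < -0.8 is false → out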